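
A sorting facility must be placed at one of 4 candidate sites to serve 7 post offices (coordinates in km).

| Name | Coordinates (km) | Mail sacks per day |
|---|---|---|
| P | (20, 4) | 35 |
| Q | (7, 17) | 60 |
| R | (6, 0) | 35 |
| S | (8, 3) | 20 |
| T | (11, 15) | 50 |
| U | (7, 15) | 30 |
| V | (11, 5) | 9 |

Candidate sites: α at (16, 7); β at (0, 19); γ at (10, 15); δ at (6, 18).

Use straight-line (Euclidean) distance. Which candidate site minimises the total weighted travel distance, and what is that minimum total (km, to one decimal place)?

Total weighted distance at each candidate:
  α (16, 7): total = 2469.7
  β (0, 19): total = 3354.3
  γ (10, 15): total = 1753.8
  δ (6, 18): total = 2222.2
Minimum is at γ with total 1753.8 km.

γ, total 1753.8 km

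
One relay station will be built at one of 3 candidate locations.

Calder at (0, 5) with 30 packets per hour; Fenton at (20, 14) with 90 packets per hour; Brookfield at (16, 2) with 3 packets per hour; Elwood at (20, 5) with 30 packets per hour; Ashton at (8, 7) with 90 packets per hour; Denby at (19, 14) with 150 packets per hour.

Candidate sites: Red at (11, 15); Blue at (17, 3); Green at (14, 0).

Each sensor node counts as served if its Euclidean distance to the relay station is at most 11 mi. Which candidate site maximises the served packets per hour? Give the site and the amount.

Coverage radius r = 11 mi; a point is covered iff (Δx)²+(Δy)² ≤ 11² = 121.
  Red (11, 15): covers {Fenton, Ashton, Denby} → 330
  Blue (17, 3): covers {Brookfield, Elwood, Ashton} → 123
  Green (14, 0): covers {Brookfield, Elwood, Ashton} → 123
Maximum coverage at Red: 330 packets per hour.

Red, covering 330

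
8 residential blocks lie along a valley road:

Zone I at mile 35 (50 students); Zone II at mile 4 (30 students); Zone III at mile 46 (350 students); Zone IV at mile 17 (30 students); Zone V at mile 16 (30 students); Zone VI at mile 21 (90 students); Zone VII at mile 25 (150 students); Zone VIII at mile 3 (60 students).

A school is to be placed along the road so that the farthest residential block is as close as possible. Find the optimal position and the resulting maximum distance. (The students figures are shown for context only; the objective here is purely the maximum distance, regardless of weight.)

The 1-center on a line is the midpoint of the two extreme points: leftmost at 3, rightmost at 46.
Optimal location = (3 + 46)/2 = 24.5; maximum distance = (46 − 3)/2 = 21.5.

location 24.5, max distance 21.5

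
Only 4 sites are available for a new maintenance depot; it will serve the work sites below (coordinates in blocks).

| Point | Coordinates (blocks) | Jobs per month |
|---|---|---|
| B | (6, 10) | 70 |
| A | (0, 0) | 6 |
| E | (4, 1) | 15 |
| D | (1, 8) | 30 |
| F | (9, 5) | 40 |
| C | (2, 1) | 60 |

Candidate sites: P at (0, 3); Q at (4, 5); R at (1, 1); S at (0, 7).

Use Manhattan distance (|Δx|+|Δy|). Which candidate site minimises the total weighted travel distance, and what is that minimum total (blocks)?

Q, total 1344 blocks

Total weighted distance at each candidate:
  P (0, 3): total = 1878
  Q (4, 5): total = 1344
  R (1, 1): total = 1787
  S (0, 7): total = 1802
Minimum is at Q with total 1344 blocks.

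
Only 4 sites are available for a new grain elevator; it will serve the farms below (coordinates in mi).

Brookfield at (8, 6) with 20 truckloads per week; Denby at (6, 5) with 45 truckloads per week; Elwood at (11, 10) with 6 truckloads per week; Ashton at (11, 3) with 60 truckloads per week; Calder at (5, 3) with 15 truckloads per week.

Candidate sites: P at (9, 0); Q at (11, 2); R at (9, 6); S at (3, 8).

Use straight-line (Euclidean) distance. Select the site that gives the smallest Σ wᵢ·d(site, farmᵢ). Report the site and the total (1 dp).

R, total 480.5 mi

Total weighted distance at each candidate:
  P (9, 0): total = 736.6
  Q (11, 2): total = 561.6
  R (9, 6): total = 480.5
  S (3, 8): total = 994.9
Minimum is at R with total 480.5 mi.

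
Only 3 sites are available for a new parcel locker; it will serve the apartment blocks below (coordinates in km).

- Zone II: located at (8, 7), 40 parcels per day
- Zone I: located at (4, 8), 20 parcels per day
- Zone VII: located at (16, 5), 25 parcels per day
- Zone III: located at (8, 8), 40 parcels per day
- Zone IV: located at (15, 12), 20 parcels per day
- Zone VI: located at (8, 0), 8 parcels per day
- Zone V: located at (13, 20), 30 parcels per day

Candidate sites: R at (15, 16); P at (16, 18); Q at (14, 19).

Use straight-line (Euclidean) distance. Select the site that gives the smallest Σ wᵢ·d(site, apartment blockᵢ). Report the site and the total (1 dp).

R, total 1783.3 km

Total weighted distance at each candidate:
  R (15, 16): total = 1783.3
  P (16, 18): total = 2081.1
  Q (14, 19): total = 2032.0
Minimum is at R with total 1783.3 km.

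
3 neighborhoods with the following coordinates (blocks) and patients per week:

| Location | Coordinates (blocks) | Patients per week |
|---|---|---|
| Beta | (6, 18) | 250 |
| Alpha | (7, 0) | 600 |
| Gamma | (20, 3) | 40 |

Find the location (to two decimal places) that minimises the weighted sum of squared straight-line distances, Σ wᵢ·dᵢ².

(7.30, 5.19)

The minimiser of Σwᵢ‖p−pᵢ‖² is the weighted centroid p* = (Σwᵢpᵢ)/(Σwᵢ).
Σwᵢ = 890.
Σwᵢxᵢ = 250·6 + 600·7 + 40·20 = 6500.
Σwᵢyᵢ = 250·18 + 600·0 + 40·3 = 4620.
x* = 6500/890 = 7.30, y* = 4620/890 = 5.19.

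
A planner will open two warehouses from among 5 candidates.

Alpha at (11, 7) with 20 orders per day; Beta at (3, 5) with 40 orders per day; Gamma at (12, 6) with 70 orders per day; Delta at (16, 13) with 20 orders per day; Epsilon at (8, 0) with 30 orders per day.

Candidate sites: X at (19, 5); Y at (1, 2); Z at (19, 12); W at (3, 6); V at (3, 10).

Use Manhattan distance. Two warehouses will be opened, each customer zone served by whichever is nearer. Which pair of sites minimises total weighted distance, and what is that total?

{Z, W}, total 1260

Evaluate every pair (each demand assigned to the nearer of the two):
  {Z, W}: total = 1260
  {X, W}: total = 1330
  {X, Y}: total = 1450
  {W, V}: total = 1500
  {Y, W}: total = 1520
  {X, V}: total = 1630
  {Y, Z}: total = 1720
  {Z, V}: total = 1860
  {Y, V}: total = 1920
  {X, Z}: total = 1960
Best pair: {Z, W} with total 1260.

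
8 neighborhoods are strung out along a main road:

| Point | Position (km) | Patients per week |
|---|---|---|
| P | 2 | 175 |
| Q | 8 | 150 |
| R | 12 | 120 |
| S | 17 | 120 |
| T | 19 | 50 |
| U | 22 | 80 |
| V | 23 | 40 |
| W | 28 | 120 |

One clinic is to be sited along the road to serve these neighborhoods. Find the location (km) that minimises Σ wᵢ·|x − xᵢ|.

For a sum of weighted absolute distances on a line, the optimum is the weighted median (not the mean). Total weight W = 855; half-weight = 427.5.
Sort by position and accumulate weight:
  km 2 (P, w=175) → cum 175
  km 8 (Q, w=150) → cum 325
  km 12 (R, w=120) → cum 445  ≥ 427.5 → median here
  km 17 (S, w=120) → cum 565
  km 19 (T, w=50) → cum 615
  km 22 (U, w=80) → cum 695
  km 23 (V, w=40) → cum 735
  km 28 (W, w=120) → cum 855
Optimal location: km 12.

x = 12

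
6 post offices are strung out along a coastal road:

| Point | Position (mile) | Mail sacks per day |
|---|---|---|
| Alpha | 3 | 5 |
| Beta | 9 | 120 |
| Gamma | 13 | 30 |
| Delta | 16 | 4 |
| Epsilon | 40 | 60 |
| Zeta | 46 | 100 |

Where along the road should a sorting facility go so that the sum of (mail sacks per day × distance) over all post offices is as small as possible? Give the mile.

For a sum of weighted absolute distances on a line, the optimum is the weighted median (not the mean). Total weight W = 319; half-weight = 159.5.
Sort by position and accumulate weight:
  mile 3 (Alpha, w=5) → cum 5
  mile 9 (Beta, w=120) → cum 125
  mile 13 (Gamma, w=30) → cum 155
  mile 16 (Delta, w=4) → cum 159
  mile 40 (Epsilon, w=60) → cum 219  ≥ 159.5 → median here
  mile 46 (Zeta, w=100) → cum 319
Optimal location: mile 40.

x = 40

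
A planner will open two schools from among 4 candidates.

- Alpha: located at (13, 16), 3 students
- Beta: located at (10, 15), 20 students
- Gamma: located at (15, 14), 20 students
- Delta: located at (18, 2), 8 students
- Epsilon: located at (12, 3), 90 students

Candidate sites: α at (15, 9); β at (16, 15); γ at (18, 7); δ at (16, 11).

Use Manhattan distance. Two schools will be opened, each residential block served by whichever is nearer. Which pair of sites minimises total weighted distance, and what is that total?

{α, β}, total 1062

Evaluate every pair (each demand assigned to the nearer of the two):
  {α, β}: total = 1062
  {β, γ}: total = 1112
  {α, δ}: total = 1194
  {α, γ}: total = 1197
  {γ, δ}: total = 1244
  {β, δ}: total = 1340
Best pair: {α, β} with total 1062.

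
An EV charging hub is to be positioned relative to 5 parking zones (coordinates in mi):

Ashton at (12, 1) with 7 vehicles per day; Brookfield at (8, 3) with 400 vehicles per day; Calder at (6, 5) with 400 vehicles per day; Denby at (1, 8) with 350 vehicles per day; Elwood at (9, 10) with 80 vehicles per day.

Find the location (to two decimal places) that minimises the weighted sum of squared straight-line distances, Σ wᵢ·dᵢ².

(5.46, 5.50)

The minimiser of Σwᵢ‖p−pᵢ‖² is the weighted centroid p* = (Σwᵢpᵢ)/(Σwᵢ).
Σwᵢ = 1237.
Σwᵢxᵢ = 7·12 + 400·8 + 400·6 + 350·1 + 80·9 = 6754.
Σwᵢyᵢ = 7·1 + 400·3 + 400·5 + 350·8 + 80·10 = 6807.
x* = 6754/1237 = 5.46, y* = 6807/1237 = 5.50.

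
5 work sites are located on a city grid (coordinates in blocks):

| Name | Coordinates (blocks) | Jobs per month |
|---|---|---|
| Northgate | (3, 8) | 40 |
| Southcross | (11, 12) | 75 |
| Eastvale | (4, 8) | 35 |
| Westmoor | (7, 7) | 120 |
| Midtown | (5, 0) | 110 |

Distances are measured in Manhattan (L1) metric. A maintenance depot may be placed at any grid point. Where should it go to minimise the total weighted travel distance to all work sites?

(7, 7)

Manhattan distance separates: Σwᵢ(|x−xᵢ|+|y−yᵢ|) = Σwᵢ|x−xᵢ| + Σwᵢ|y−yᵢ|, so x and y are optimised independently as 1-D weighted medians.
Total weight W = 380; half = 190.
x-coordinate, sorted with cumulative weight:
  x=3 (Northgate, w=40) cum 40
  x=4 (Eastvale, w=35) cum 75
  x=5 (Midtown, w=110) cum 185
  x=7 (Westmoor, w=120) cum 305  ← median
  x=11 (Southcross, w=75) cum 380
⇒ x* = 7
y-coordinate, sorted with cumulative weight:
  y=0 (Midtown, w=110) cum 110
  y=7 (Westmoor, w=120) cum 230  ← median
  y=8 (Northgate, w=40) cum 270
  y=8 (Eastvale, w=35) cum 305
  y=12 (Southcross, w=75) cum 380
⇒ y* = 7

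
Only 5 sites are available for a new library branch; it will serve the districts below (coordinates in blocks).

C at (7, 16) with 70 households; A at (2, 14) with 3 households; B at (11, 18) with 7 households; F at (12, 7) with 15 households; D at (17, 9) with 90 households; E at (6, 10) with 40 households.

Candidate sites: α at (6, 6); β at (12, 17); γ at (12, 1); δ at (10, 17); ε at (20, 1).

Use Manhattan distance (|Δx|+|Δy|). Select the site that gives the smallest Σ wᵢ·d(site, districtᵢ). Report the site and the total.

Total weighted distance at each candidate:
  α (6, 6): total = 2450
  β (12, 17): total = 2313
  γ (12, 1): total = 3455
  δ (10, 17): total = 2297
  ε (20, 1): total = 4355
Minimum is at δ with total 2297 blocks.

δ, total 2297 blocks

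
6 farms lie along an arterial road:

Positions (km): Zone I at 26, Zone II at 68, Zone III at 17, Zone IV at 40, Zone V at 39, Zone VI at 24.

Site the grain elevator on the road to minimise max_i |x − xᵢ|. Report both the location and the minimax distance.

The 1-center on a line is the midpoint of the two extreme points: leftmost at 17, rightmost at 68.
Optimal location = (17 + 68)/2 = 42.5; maximum distance = (68 − 17)/2 = 25.5.

location 42.5, max distance 25.5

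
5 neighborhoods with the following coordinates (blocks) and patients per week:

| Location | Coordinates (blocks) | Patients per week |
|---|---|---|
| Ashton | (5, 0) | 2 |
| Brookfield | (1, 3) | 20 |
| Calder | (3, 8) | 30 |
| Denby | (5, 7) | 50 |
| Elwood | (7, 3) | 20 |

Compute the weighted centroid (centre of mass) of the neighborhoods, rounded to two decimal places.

(4.18, 5.82)

The minimiser of Σwᵢ‖p−pᵢ‖² is the weighted centroid p* = (Σwᵢpᵢ)/(Σwᵢ).
Σwᵢ = 122.
Σwᵢxᵢ = 2·5 + 20·1 + 30·3 + 50·5 + 20·7 = 510.
Σwᵢyᵢ = 2·0 + 20·3 + 30·8 + 50·7 + 20·3 = 710.
x* = 510/122 = 4.18, y* = 710/122 = 5.82.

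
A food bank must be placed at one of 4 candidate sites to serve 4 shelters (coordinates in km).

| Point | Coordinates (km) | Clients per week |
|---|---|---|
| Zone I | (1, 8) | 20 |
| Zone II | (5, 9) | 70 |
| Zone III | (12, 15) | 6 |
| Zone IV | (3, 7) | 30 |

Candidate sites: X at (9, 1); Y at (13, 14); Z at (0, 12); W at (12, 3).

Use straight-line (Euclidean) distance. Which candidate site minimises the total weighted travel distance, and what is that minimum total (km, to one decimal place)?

Total weighted distance at each candidate:
  X (9, 1): total = 1179.2
  Y (13, 14): total = 1303.4
  Z (0, 12): total = 739.8
  W (12, 3): total = 1254.5
Minimum is at Z with total 739.8 km.

Z, total 739.8 km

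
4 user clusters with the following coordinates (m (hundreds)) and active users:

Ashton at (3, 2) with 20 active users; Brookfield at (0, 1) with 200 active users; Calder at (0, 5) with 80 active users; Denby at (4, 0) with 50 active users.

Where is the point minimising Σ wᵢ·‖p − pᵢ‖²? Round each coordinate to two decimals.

(0.74, 1.83)

The minimiser of Σwᵢ‖p−pᵢ‖² is the weighted centroid p* = (Σwᵢpᵢ)/(Σwᵢ).
Σwᵢ = 350.
Σwᵢxᵢ = 20·3 + 200·0 + 80·0 + 50·4 = 260.
Σwᵢyᵢ = 20·2 + 200·1 + 80·5 + 50·0 = 640.
x* = 260/350 = 0.74, y* = 640/350 = 1.83.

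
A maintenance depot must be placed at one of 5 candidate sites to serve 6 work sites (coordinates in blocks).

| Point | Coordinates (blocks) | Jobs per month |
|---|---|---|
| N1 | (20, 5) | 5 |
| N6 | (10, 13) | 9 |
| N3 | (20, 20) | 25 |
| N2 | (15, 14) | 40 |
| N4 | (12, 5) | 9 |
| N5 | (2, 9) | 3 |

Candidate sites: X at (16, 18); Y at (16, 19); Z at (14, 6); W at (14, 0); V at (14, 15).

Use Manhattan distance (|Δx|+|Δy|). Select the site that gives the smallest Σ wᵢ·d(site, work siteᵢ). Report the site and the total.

Total weighted distance at each candidate:
  X (16, 18): total = 756
  Y (16, 19): total = 797
  Z (14, 6): total = 1066
  W (14, 0): total = 1584
  V (14, 15): total = 651
Minimum is at V with total 651 blocks.

V, total 651 blocks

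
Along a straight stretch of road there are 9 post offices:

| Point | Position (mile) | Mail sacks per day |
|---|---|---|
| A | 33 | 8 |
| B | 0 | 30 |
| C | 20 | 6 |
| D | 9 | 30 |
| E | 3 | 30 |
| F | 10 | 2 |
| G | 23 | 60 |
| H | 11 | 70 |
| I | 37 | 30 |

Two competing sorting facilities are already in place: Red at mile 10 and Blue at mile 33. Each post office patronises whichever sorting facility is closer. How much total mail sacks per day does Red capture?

168

The indifferent point is the midpoint (10+33)/2 = 21.5; post offices left of it (closer to Red at 10) go to Red, those right go to Blue.
  B at 0 (w=30) → Red
  E at 3 (w=30) → Red
  D at 9 (w=30) → Red
  F at 10 (w=2) → Red
  H at 11 (w=70) → Red
  C at 20 (w=6) → Red
  G at 23 (w=60) → Blue
  A at 33 (w=8) → Blue
  I at 37 (w=30) → Blue
Red captures 168; Blue captures 98.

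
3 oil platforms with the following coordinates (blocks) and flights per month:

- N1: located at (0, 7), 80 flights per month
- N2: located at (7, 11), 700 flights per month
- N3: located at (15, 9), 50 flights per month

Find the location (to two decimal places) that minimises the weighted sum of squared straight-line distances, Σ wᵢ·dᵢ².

(6.81, 10.49)

The minimiser of Σwᵢ‖p−pᵢ‖² is the weighted centroid p* = (Σwᵢpᵢ)/(Σwᵢ).
Σwᵢ = 830.
Σwᵢxᵢ = 80·0 + 700·7 + 50·15 = 5650.
Σwᵢyᵢ = 80·7 + 700·11 + 50·9 = 8710.
x* = 5650/830 = 6.81, y* = 8710/830 = 10.49.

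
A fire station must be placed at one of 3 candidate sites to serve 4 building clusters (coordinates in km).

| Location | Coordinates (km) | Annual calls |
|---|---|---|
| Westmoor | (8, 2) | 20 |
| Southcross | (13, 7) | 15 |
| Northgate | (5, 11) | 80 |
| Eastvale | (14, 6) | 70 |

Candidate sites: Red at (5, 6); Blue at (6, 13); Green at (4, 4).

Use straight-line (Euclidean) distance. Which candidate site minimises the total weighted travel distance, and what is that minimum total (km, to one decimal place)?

Total weighted distance at each candidate:
  Red (5, 6): total = 1250.9
  Blue (6, 13): total = 1284.9
  Green (4, 4): total = 1511.3
Minimum is at Red with total 1250.9 km.

Red, total 1250.9 km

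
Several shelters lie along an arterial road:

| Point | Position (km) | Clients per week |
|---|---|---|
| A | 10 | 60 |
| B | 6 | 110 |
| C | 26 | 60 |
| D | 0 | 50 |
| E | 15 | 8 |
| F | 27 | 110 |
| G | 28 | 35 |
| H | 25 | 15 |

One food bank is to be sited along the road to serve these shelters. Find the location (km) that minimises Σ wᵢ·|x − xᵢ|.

For a sum of weighted absolute distances on a line, the optimum is the weighted median (not the mean). Total weight W = 448; half-weight = 224.
Sort by position and accumulate weight:
  km 0 (D, w=50) → cum 50
  km 6 (B, w=110) → cum 160
  km 10 (A, w=60) → cum 220
  km 15 (E, w=8) → cum 228  ≥ 224 → median here
  km 25 (H, w=15) → cum 243
  km 26 (C, w=60) → cum 303
  km 27 (F, w=110) → cum 413
  km 28 (G, w=35) → cum 448
Optimal location: km 15.

x = 15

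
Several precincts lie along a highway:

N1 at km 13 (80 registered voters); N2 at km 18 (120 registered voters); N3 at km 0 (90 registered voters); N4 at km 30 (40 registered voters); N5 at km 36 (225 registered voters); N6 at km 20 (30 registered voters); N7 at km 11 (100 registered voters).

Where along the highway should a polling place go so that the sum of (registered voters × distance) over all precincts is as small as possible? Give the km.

x = 18

For a sum of weighted absolute distances on a line, the optimum is the weighted median (not the mean). Total weight W = 685; half-weight = 342.5.
Sort by position and accumulate weight:
  km 0 (N3, w=90) → cum 90
  km 11 (N7, w=100) → cum 190
  km 13 (N1, w=80) → cum 270
  km 18 (N2, w=120) → cum 390  ≥ 342.5 → median here
  km 20 (N6, w=30) → cum 420
  km 30 (N4, w=40) → cum 460
  km 36 (N5, w=225) → cum 685
Optimal location: km 18.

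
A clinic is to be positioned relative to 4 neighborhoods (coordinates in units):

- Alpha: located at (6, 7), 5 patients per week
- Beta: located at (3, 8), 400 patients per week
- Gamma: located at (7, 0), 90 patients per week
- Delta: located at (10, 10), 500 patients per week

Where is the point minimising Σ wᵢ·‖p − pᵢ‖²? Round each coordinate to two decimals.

The minimiser of Σwᵢ‖p−pᵢ‖² is the weighted centroid p* = (Σwᵢpᵢ)/(Σwᵢ).
Σwᵢ = 995.
Σwᵢxᵢ = 5·6 + 400·3 + 90·7 + 500·10 = 6860.
Σwᵢyᵢ = 5·7 + 400·8 + 90·0 + 500·10 = 8235.
x* = 6860/995 = 6.89, y* = 8235/995 = 8.28.

(6.89, 8.28)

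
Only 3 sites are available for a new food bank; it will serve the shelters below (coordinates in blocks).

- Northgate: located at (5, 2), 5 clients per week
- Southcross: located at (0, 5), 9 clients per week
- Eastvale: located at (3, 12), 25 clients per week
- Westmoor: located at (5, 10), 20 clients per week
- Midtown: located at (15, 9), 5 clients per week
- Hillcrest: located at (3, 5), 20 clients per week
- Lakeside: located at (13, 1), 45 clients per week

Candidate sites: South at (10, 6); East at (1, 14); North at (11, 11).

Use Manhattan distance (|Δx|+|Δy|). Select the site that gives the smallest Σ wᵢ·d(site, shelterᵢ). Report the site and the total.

South, total 1209 blocks

Total weighted distance at each candidate:
  South (10, 6): total = 1209
  East (1, 14): total = 1870
  North (11, 11): total = 1443
Minimum is at South with total 1209 blocks.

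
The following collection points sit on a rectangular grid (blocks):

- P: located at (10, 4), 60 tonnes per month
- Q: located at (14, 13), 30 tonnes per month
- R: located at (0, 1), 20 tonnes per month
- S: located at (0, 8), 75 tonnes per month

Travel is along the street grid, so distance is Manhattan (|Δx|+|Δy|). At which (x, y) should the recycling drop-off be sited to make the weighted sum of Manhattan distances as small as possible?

(0, 8)

Manhattan distance separates: Σwᵢ(|x−xᵢ|+|y−yᵢ|) = Σwᵢ|x−xᵢ| + Σwᵢ|y−yᵢ|, so x and y are optimised independently as 1-D weighted medians.
Total weight W = 185; half = 92.5.
x-coordinate, sorted with cumulative weight:
  x=0 (R, w=20) cum 20
  x=0 (S, w=75) cum 95  ← median
  x=10 (P, w=60) cum 155
  x=14 (Q, w=30) cum 185
⇒ x* = 0
y-coordinate, sorted with cumulative weight:
  y=1 (R, w=20) cum 20
  y=4 (P, w=60) cum 80
  y=8 (S, w=75) cum 155  ← median
  y=13 (Q, w=30) cum 185
⇒ y* = 8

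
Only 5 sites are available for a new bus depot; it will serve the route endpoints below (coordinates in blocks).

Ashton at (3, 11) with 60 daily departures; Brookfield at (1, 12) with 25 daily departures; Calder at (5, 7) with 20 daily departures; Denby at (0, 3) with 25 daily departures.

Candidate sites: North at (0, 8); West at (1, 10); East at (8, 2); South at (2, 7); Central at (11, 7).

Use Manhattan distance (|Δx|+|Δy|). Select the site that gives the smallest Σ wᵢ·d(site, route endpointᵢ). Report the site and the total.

Total weighted distance at each candidate:
  North (0, 8): total = 730
  West (1, 10): total = 570
  East (8, 2): total = 1650
  South (2, 7): total = 660
  Central (11, 7): total = 1590
Minimum is at West with total 570 blocks.

West, total 570 blocks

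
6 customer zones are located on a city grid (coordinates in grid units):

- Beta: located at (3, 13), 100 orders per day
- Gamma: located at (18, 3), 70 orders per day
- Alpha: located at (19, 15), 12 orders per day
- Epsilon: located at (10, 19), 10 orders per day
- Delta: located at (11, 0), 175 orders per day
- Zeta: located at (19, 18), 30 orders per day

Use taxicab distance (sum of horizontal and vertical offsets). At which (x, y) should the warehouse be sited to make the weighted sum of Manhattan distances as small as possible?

Manhattan distance separates: Σwᵢ(|x−xᵢ|+|y−yᵢ|) = Σwᵢ|x−xᵢ| + Σwᵢ|y−yᵢ|, so x and y are optimised independently as 1-D weighted medians.
Total weight W = 397; half = 198.5.
x-coordinate, sorted with cumulative weight:
  x=3 (Beta, w=100) cum 100
  x=10 (Epsilon, w=10) cum 110
  x=11 (Delta, w=175) cum 285  ← median
  x=18 (Gamma, w=70) cum 355
  x=19 (Alpha, w=12) cum 367
  x=19 (Zeta, w=30) cum 397
⇒ x* = 11
y-coordinate, sorted with cumulative weight:
  y=0 (Delta, w=175) cum 175
  y=3 (Gamma, w=70) cum 245  ← median
  y=13 (Beta, w=100) cum 345
  y=15 (Alpha, w=12) cum 357
  y=18 (Zeta, w=30) cum 387
  y=19 (Epsilon, w=10) cum 397
⇒ y* = 3

(11, 3)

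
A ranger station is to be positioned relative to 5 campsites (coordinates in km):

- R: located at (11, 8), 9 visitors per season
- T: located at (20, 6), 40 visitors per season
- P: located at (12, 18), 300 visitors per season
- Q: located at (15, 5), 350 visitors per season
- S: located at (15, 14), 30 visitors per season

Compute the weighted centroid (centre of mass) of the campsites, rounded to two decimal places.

The minimiser of Σwᵢ‖p−pᵢ‖² is the weighted centroid p* = (Σwᵢpᵢ)/(Σwᵢ).
Σwᵢ = 729.
Σwᵢxᵢ = 9·11 + 40·20 + 300·12 + 350·15 + 30·15 = 10199.
Σwᵢyᵢ = 9·8 + 40·6 + 300·18 + 350·5 + 30·14 = 7882.
x* = 10199/729 = 13.99, y* = 7882/729 = 10.81.

(13.99, 10.81)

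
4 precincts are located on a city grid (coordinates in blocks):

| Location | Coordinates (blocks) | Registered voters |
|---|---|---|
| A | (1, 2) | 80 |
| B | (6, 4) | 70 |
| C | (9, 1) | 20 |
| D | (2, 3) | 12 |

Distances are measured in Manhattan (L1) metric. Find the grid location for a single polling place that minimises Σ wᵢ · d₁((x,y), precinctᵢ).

(2, 2)

Manhattan distance separates: Σwᵢ(|x−xᵢ|+|y−yᵢ|) = Σwᵢ|x−xᵢ| + Σwᵢ|y−yᵢ|, so x and y are optimised independently as 1-D weighted medians.
Total weight W = 182; half = 91.
x-coordinate, sorted with cumulative weight:
  x=1 (A, w=80) cum 80
  x=2 (D, w=12) cum 92  ← median
  x=6 (B, w=70) cum 162
  x=9 (C, w=20) cum 182
⇒ x* = 2
y-coordinate, sorted with cumulative weight:
  y=1 (C, w=20) cum 20
  y=2 (A, w=80) cum 100  ← median
  y=3 (D, w=12) cum 112
  y=4 (B, w=70) cum 182
⇒ y* = 2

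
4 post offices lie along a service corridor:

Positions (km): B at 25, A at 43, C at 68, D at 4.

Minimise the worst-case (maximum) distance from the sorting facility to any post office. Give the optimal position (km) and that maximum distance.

location 36, max distance 32

The 1-center on a line is the midpoint of the two extreme points: leftmost at 4, rightmost at 68.
Optimal location = (4 + 68)/2 = 36; maximum distance = (68 − 4)/2 = 32.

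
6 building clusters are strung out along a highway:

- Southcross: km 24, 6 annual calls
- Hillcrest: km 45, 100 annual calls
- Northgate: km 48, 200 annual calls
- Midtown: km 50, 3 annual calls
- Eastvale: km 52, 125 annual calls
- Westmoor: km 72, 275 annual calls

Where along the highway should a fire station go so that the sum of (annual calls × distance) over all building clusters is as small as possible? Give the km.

x = 52

For a sum of weighted absolute distances on a line, the optimum is the weighted median (not the mean). Total weight W = 709; half-weight = 354.5.
Sort by position and accumulate weight:
  km 24 (Southcross, w=6) → cum 6
  km 45 (Hillcrest, w=100) → cum 106
  km 48 (Northgate, w=200) → cum 306
  km 50 (Midtown, w=3) → cum 309
  km 52 (Eastvale, w=125) → cum 434  ≥ 354.5 → median here
  km 72 (Westmoor, w=275) → cum 709
Optimal location: km 52.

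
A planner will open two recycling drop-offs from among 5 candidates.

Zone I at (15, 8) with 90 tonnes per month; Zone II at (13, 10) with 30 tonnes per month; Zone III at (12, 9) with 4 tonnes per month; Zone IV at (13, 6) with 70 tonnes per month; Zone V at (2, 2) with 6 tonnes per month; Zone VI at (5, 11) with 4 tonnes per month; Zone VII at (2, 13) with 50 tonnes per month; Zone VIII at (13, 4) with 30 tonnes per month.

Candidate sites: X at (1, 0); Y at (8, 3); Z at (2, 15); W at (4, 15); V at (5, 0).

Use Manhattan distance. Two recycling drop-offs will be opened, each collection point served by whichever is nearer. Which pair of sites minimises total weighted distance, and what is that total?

Evaluate every pair (each demand assigned to the nearer of the two):
  {Y, Z}: total = 2390
  {Y, W}: total = 2482
  {X, Y}: total = 2982
  {Y, V}: total = 3094
  {Z, V}: total = 3662
  {W, V}: total = 3686
  {X, W}: total = 4074
  {Z, W}: total = 4154
  {X, Z}: total = 4230
  {X, V}: total = 4326
Best pair: {Y, Z} with total 2390.

{Y, Z}, total 2390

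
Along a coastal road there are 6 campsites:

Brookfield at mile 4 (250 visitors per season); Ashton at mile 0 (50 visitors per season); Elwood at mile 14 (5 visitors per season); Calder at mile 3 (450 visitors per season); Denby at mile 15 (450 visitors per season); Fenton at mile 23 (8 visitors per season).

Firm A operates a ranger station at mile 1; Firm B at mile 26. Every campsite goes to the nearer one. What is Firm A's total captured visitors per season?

The indifferent point is the midpoint (1+26)/2 = 13.5; campsites left of it (closer to Firm A at 1) go to Firm A, those right go to Firm B.
  Ashton at 0 (w=50) → Firm A
  Calder at 3 (w=450) → Firm A
  Brookfield at 4 (w=250) → Firm A
  Elwood at 14 (w=5) → Firm B
  Denby at 15 (w=450) → Firm B
  Fenton at 23 (w=8) → Firm B
Firm A captures 750; Firm B captures 463.

750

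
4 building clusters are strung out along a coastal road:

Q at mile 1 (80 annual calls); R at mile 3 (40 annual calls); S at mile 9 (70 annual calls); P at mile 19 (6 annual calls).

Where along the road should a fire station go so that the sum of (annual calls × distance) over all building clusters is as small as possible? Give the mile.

x = 3

For a sum of weighted absolute distances on a line, the optimum is the weighted median (not the mean). Total weight W = 196; half-weight = 98.
Sort by position and accumulate weight:
  mile 1 (Q, w=80) → cum 80
  mile 3 (R, w=40) → cum 120  ≥ 98 → median here
  mile 9 (S, w=70) → cum 190
  mile 19 (P, w=6) → cum 196
Optimal location: mile 3.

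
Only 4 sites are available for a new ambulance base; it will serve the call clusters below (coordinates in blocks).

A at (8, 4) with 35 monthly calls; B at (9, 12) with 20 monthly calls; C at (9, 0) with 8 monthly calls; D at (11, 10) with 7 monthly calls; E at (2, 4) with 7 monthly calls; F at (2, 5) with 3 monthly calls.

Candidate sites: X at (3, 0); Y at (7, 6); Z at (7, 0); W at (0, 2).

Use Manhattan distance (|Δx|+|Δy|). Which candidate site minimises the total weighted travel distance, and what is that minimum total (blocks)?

Total weighted distance at each candidate:
  X (3, 0): total = 902
  Y (7, 6): total = 452
  Z (7, 0): total = 662
  W (0, 2): total = 994
Minimum is at Y with total 452 blocks.

Y, total 452 blocks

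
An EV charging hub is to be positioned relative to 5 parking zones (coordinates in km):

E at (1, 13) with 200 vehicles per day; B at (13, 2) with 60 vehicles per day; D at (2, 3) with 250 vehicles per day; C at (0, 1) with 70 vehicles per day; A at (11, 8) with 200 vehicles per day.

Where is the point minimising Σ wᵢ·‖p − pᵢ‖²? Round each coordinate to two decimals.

The minimiser of Σwᵢ‖p−pᵢ‖² is the weighted centroid p* = (Σwᵢpᵢ)/(Σwᵢ).
Σwᵢ = 780.
Σwᵢxᵢ = 200·1 + 60·13 + 250·2 + 70·0 + 200·11 = 3680.
Σwᵢyᵢ = 200·13 + 60·2 + 250·3 + 70·1 + 200·8 = 5140.
x* = 3680/780 = 4.72, y* = 5140/780 = 6.59.

(4.72, 6.59)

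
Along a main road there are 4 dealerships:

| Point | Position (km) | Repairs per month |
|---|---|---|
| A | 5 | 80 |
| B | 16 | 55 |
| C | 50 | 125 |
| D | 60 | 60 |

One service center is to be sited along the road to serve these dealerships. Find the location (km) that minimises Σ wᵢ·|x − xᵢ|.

x = 50

For a sum of weighted absolute distances on a line, the optimum is the weighted median (not the mean). Total weight W = 320; half-weight = 160.
Sort by position and accumulate weight:
  km 5 (A, w=80) → cum 80
  km 16 (B, w=55) → cum 135
  km 50 (C, w=125) → cum 260  ≥ 160 → median here
  km 60 (D, w=60) → cum 320
Optimal location: km 50.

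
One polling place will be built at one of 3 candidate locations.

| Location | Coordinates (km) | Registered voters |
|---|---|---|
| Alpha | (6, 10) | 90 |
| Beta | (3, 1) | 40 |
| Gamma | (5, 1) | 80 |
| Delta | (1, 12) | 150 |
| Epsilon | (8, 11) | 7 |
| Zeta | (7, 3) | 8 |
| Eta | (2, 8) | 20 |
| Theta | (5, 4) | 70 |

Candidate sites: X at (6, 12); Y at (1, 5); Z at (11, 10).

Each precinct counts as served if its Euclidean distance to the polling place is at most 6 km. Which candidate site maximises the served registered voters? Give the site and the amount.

X, covering 267

Coverage radius r = 6 km; a point is covered iff (Δx)²+(Δy)² ≤ 6² = 36.
  X (6, 12): covers {Alpha, Delta, Epsilon, Eta} → 267
  Y (1, 5): covers {Beta, Gamma, Eta, Theta} → 210
  Z (11, 10): covers {Alpha, Epsilon} → 97
Maximum coverage at X: 267 registered voters.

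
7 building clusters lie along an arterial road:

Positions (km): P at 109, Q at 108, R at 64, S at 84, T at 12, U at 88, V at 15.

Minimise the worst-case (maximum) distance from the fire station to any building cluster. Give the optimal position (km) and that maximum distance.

The 1-center on a line is the midpoint of the two extreme points: leftmost at 12, rightmost at 109.
Optimal location = (12 + 109)/2 = 60.5; maximum distance = (109 − 12)/2 = 48.5.

location 60.5, max distance 48.5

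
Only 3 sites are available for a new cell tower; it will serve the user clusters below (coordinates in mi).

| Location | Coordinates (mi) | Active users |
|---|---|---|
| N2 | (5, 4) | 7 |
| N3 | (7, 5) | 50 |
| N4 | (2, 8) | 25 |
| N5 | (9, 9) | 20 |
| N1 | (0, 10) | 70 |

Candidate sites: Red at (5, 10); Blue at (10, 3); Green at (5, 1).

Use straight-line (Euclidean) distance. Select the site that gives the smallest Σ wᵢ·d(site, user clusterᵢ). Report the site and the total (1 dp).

Total weighted distance at each candidate:
  Red (5, 10): total = 833.9
  Blue (10, 3): total = 1427.9
  Green (5, 1): total = 1334.6
Minimum is at Red with total 833.9 mi.

Red, total 833.9 mi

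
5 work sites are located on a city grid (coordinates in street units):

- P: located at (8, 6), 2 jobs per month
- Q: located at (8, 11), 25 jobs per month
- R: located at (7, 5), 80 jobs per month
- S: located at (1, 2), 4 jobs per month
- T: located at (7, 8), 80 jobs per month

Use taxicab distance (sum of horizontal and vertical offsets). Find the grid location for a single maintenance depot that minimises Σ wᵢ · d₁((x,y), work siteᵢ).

Manhattan distance separates: Σwᵢ(|x−xᵢ|+|y−yᵢ|) = Σwᵢ|x−xᵢ| + Σwᵢ|y−yᵢ|, so x and y are optimised independently as 1-D weighted medians.
Total weight W = 191; half = 95.5.
x-coordinate, sorted with cumulative weight:
  x=1 (S, w=4) cum 4
  x=7 (R, w=80) cum 84
  x=7 (T, w=80) cum 164  ← median
  x=8 (P, w=2) cum 166
  x=8 (Q, w=25) cum 191
⇒ x* = 7
y-coordinate, sorted with cumulative weight:
  y=2 (S, w=4) cum 4
  y=5 (R, w=80) cum 84
  y=6 (P, w=2) cum 86
  y=8 (T, w=80) cum 166  ← median
  y=11 (Q, w=25) cum 191
⇒ y* = 8

(7, 8)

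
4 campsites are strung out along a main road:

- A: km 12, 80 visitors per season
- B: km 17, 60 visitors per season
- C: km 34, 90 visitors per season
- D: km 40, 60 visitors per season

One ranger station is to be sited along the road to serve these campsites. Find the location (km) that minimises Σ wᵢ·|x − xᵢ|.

For a sum of weighted absolute distances on a line, the optimum is the weighted median (not the mean). Total weight W = 290; half-weight = 145.
Sort by position and accumulate weight:
  km 12 (A, w=80) → cum 80
  km 17 (B, w=60) → cum 140
  km 34 (C, w=90) → cum 230  ≥ 145 → median here
  km 40 (D, w=60) → cum 290
Optimal location: km 34.

x = 34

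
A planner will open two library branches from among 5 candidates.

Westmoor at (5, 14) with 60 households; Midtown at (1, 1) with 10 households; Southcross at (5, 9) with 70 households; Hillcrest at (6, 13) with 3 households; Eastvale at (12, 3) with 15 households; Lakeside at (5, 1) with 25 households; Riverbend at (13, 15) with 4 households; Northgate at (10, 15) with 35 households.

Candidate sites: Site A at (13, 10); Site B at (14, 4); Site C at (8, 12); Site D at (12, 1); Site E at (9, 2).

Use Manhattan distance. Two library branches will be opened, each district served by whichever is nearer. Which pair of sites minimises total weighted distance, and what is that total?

{Site C, Site E}, total 1211

Evaluate every pair (each demand assigned to the nearer of the two):
  {Site C, Site E}: total = 1211
  {Site C, Site D}: total = 1251
  {Site B, Site C}: total = 1441
  {Site A, Site C}: total = 1574
  {Site A, Site E}: total = 1955
  {Site A, Site D}: total = 1995
  {Site A, Site B}: total = 2185
  {Site D, Site E}: total = 2567
  {Site B, Site E}: total = 2570
  {Site B, Site D}: total = 3059
Best pair: {Site C, Site E} with total 1211.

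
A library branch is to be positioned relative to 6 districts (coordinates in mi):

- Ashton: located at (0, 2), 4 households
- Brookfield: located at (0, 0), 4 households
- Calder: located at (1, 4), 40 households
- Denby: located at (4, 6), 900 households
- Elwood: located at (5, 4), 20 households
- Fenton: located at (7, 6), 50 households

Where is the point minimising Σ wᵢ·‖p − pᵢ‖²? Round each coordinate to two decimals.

The minimiser of Σwᵢ‖p−pᵢ‖² is the weighted centroid p* = (Σwᵢpᵢ)/(Σwᵢ).
Σwᵢ = 1018.
Σwᵢxᵢ = 4·0 + 4·0 + 40·1 + 900·4 + 20·5 + 50·7 = 4090.
Σwᵢyᵢ = 4·2 + 4·0 + 40·4 + 900·6 + 20·4 + 50·6 = 5948.
x* = 4090/1018 = 4.02, y* = 5948/1018 = 5.84.

(4.02, 5.84)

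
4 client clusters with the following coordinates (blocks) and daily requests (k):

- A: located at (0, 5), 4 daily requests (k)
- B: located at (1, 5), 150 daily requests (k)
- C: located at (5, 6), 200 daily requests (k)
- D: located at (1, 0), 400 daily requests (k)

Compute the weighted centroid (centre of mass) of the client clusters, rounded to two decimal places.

The minimiser of Σwᵢ‖p−pᵢ‖² is the weighted centroid p* = (Σwᵢpᵢ)/(Σwᵢ).
Σwᵢ = 754.
Σwᵢxᵢ = 4·0 + 150·1 + 200·5 + 400·1 = 1550.
Σwᵢyᵢ = 4·5 + 150·5 + 200·6 + 400·0 = 1970.
x* = 1550/754 = 2.06, y* = 1970/754 = 2.61.

(2.06, 2.61)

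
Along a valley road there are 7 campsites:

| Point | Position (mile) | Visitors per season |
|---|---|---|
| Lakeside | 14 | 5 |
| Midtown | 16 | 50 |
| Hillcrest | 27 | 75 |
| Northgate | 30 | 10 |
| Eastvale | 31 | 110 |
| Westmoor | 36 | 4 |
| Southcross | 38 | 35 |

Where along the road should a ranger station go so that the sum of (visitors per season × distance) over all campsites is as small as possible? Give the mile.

For a sum of weighted absolute distances on a line, the optimum is the weighted median (not the mean). Total weight W = 289; half-weight = 144.5.
Sort by position and accumulate weight:
  mile 14 (Lakeside, w=5) → cum 5
  mile 16 (Midtown, w=50) → cum 55
  mile 27 (Hillcrest, w=75) → cum 130
  mile 30 (Northgate, w=10) → cum 140
  mile 31 (Eastvale, w=110) → cum 250  ≥ 144.5 → median here
  mile 36 (Westmoor, w=4) → cum 254
  mile 38 (Southcross, w=35) → cum 289
Optimal location: mile 31.

x = 31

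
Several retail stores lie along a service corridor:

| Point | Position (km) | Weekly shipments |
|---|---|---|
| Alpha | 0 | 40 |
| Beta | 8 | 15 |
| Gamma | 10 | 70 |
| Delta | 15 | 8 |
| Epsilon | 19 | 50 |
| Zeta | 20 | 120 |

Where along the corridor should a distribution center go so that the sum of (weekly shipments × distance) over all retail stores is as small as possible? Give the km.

For a sum of weighted absolute distances on a line, the optimum is the weighted median (not the mean). Total weight W = 303; half-weight = 151.5.
Sort by position and accumulate weight:
  km 0 (Alpha, w=40) → cum 40
  km 8 (Beta, w=15) → cum 55
  km 10 (Gamma, w=70) → cum 125
  km 15 (Delta, w=8) → cum 133
  km 19 (Epsilon, w=50) → cum 183  ≥ 151.5 → median here
  km 20 (Zeta, w=120) → cum 303
Optimal location: km 19.

x = 19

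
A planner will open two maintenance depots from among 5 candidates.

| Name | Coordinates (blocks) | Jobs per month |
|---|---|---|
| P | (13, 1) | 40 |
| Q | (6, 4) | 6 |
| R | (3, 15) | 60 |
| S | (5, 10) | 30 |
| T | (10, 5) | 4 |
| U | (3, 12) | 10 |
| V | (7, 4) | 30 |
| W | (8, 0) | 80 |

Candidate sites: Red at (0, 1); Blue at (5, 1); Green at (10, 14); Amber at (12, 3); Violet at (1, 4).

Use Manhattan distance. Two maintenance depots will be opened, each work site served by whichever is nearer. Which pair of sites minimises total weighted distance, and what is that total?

Evaluate every pair (each demand assigned to the nearer of the two):
  {Blue, Green}: total = 1690
  {Green, Amber}: total = 1758
  {Blue, Amber}: total = 1990
  {Blue, Violet}: total = 2000
  {Amber, Violet}: total = 2086
  {Red, Blue}: total = 2210
  {Red, Green}: total = 2470
  {Red, Amber}: total = 2498
  {Green, Violet}: total = 2566
  {Red, Violet}: total = 2670
Best pair: {Blue, Green} with total 1690.

{Blue, Green}, total 1690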